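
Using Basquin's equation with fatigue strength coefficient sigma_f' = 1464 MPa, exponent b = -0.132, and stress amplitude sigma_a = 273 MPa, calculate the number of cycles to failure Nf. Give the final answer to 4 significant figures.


sigma_a = sigma_f' * (2*Nf)^b
2*Nf = (sigma_a / sigma_f')^(1/b)
2*Nf = (273 / 1464)^(1/-0.132)
2*Nf = 335424
Nf = 167700 cycles


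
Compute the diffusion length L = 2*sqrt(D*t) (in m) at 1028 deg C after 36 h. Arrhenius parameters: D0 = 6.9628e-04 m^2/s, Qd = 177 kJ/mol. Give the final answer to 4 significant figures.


Step 1: D = D0 * exp(-Qd/(R*T))
T = 1301.15 K
D = 6.9628e-04 * exp(-177e3 / (8.314 * 1301.15)) = 5.45589e-11 m^2/s
Step 2: L = 2*sqrt(D*t)
t = 36 h = 129600 s
L = 2*sqrt(5.45589e-11 * 129600) = 5.318e-03 m


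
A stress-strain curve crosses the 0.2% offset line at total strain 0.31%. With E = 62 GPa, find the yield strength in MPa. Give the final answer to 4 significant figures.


Offset strain = 0.002
Elastic strain at yield = total_strain - offset = 3.1e-03 - 0.002 = 1.1e-03
sigma_y = E * elastic_strain = 62000 * 1.1e-03
sigma_y = 68.2 MPa


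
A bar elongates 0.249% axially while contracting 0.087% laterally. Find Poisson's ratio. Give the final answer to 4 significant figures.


nu = -epsilon_lat / epsilon_axial
Lateral strain is contraction (negative), so using magnitudes:
nu = 0.087 / 0.249
nu = 0.3494


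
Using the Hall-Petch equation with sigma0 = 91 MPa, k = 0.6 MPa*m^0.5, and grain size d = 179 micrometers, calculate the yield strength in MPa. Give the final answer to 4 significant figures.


sigma_y = sigma0 + k / sqrt(d)
d = 179 um = 1.79e-04 m
sigma_y = 91 + 0.6 / sqrt(1.79e-04)
sigma_y = 135.8 MPa


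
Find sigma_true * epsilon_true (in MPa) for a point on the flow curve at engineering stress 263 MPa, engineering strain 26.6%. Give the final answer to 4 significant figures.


sigma_true = sigma_eng * (1 + epsilon_eng)
sigma_true = 263 * (1 + 0.266) = 332.958 MPa
epsilon_true = ln(1 + epsilon_eng)
epsilon_true = ln(1 + 0.266) = 0.235862
sigma_true * epsilon_true = 332.958 * 0.235862 = 78.53 MPa


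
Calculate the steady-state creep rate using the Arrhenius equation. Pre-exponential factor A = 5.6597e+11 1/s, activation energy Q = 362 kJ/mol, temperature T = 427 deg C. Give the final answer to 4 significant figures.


rate = A * exp(-Q / (R*T))
T = 427 + 273.15 = 700.15 K
rate = 5.6597e+11 * exp(-362e3 / (8.314 * 700.15))
rate = 5.557e-16 1/s


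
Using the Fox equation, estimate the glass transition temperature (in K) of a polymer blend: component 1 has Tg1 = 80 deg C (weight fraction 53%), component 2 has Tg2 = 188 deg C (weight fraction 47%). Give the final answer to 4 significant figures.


1/Tg = w1/Tg1 + w2/Tg2 (in Kelvin)
Tg1 = 353.15 K, Tg2 = 461.15 K
1/Tg = 0.53/353.15 + 0.47/461.15
Tg = 396.8 K


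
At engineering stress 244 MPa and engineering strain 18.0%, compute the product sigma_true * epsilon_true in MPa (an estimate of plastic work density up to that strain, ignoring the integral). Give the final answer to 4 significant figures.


sigma_true = sigma_eng * (1 + epsilon_eng)
sigma_true = 244 * (1 + 0.18) = 287.92 MPa
epsilon_true = ln(1 + epsilon_eng)
epsilon_true = ln(1 + 0.18) = 0.165514
sigma_true * epsilon_true = 287.92 * 0.165514 = 47.65 MPa


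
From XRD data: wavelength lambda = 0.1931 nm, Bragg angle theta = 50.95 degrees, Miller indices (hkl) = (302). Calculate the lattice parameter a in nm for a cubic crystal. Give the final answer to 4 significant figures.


d = lambda / (2*sin(theta))
d = 0.1931 / (2*sin(50.95 deg))
d = 0.124325 nm
a = d * sqrt(h^2+k^2+l^2) = 0.124325 * sqrt(13)
a = 0.4483 nm


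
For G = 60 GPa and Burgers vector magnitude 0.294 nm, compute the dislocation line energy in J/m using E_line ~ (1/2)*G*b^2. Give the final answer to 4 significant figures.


E = G*b^2/2
b = 0.294 nm = 2.94e-10 m
G = 60 GPa = 6e+10 Pa
E = 0.5 * 6e+10 * (2.94e-10)^2
E = 2.593e-09 J/m


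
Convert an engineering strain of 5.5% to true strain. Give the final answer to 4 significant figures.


epsilon_true = ln(1 + epsilon_eng)
epsilon_true = ln(1 + 0.055)
epsilon_true = 0.05354


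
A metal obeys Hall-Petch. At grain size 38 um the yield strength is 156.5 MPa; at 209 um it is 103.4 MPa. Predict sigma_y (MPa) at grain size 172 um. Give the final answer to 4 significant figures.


sigma_y = sigma0 + k / sqrt(d)
1/sqrt(d1) = 1/sqrt(3.8e-05) = 162.221;  1/sqrt(d2) = 69.1714
k = (sigma1 - sigma2) / (1/sqrt(d1) - 1/sqrt(d2)) = (156.5 - 103.4) / (162.221 - 69.1714) = 0.570661 MPa*m^0.5
sigma0 = sigma1 - k/sqrt(d1) = 156.5 - 0.570661*162.221 = 63.9265 MPa
sigma_y(d3) = 63.9265 + 0.570661 / sqrt(1.72e-04) = 107.4 MPa


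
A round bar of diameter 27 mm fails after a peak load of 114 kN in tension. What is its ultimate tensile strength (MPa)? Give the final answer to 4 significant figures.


A0 = pi*(d/2)^2 = pi*(27/2)^2 = 572.555 mm^2
UTS = F_max / A0 = 114*1000 / 572.555
UTS = 199.1 MPa


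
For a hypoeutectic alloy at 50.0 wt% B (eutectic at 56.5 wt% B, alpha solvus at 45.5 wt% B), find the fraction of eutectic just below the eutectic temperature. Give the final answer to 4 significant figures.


f_primary = (C_e - C0) / (C_e - C_alpha_max)
f_primary = (56.5 - 50.0) / (56.5 - 45.5)
f_primary = 0.590909
f_eutectic = 1 - 0.590909 = 0.4091


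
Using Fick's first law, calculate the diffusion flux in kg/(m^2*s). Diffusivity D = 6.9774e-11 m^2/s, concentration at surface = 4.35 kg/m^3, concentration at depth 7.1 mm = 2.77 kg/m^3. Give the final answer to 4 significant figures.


J = -D * (dC/dx) = D * (C1 - C2) / dx
J = 6.9774e-11 * (4.35 - 2.77) / 7.1e-03
J = 1.553e-08 kg/(m^2*s)


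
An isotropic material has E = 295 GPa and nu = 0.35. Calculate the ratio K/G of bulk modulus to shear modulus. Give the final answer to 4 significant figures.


G = E / (2*(1+nu))
G = 295 / (2*(1+0.35)) = 109.259 GPa
K = E / (3*(1-2*nu))
K = 295 / (3*(1-2*0.35)) = 327.778 GPa
K/G = 327.778 / 109.259 = 3


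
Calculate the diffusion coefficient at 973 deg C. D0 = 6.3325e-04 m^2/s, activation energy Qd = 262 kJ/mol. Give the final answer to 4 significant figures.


D = D0 * exp(-Qd / (R*T))
T = 1246.15 K
D = 6.3325e-04 * exp(-262e3 / (8.314 * 1246.15))
D = 6.591e-15 m^2/s


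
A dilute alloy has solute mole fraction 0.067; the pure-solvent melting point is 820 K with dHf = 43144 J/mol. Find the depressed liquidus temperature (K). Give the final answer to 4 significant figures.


dT = R*Tm^2*x / dHf
dT = 8.314 * 820^2 * 0.067 / 43144
dT = 8.68145 K
T_new = 820 - 8.68145 = 811.3 K


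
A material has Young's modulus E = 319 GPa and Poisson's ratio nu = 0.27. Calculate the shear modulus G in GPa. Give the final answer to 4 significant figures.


G = E / (2*(1+nu))
G = 319 / (2*(1+0.27))
G = 125.6 GPa


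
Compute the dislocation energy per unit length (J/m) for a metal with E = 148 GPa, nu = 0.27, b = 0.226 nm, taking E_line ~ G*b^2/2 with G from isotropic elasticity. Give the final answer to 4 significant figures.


Step 1: G = E / (2*(1+nu))
G = 148 / (2*(1+0.27)) = 58.2677 GPa = 5.82677e+10 Pa
Step 2: E_line = G*b^2/2
b = 0.226 nm = 2.26e-10 m
E_line = 0.5 * 5.82677e+10 * (2.26e-10)^2 = 1.488e-09 J/m


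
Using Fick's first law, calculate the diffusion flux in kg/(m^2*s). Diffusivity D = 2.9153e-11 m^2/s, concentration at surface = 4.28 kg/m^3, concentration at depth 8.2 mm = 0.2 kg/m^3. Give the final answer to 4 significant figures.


J = -D * (dC/dx) = D * (C1 - C2) / dx
J = 2.9153e-11 * (4.28 - 0.2) / 8.2e-03
J = 1.451e-08 kg/(m^2*s)


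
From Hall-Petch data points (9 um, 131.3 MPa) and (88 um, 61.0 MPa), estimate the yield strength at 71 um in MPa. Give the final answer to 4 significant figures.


sigma_y = sigma0 + k / sqrt(d)
1/sqrt(d1) = 1/sqrt(9e-06) = 333.333;  1/sqrt(d2) = 106.6
k = (sigma1 - sigma2) / (1/sqrt(d1) - 1/sqrt(d2)) = (131.3 - 61.0) / (333.333 - 106.6) = 0.310056 MPa*m^0.5
sigma0 = sigma1 - k/sqrt(d1) = 131.3 - 0.310056*333.333 = 27.9479 MPa
sigma_y(d3) = 27.9479 + 0.310056 / sqrt(7.1e-05) = 64.74 MPa


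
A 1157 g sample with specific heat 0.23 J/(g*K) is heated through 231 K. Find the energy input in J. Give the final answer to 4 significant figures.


Q = m * cp * dT
Q = 1157 * 0.23 * 231
Q = 61470 J


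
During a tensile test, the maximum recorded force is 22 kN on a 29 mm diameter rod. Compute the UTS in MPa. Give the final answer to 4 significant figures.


A0 = pi*(d/2)^2 = pi*(29/2)^2 = 660.52 mm^2
UTS = F_max / A0 = 22*1000 / 660.52
UTS = 33.31 MPa


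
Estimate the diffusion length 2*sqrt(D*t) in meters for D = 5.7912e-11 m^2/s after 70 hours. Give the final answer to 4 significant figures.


t = 70 hr = 252000 s
Diffusion length = 2*sqrt(D*t)
= 2*sqrt(5.7912e-11 * 252000)
= 7.64e-03 m


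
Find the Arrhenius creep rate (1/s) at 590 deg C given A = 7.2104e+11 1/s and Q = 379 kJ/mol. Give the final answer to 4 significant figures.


rate = A * exp(-Q / (R*T))
T = 590 + 273.15 = 863.15 K
rate = 7.2104e+11 * exp(-379e3 / (8.314 * 863.15))
rate = 8.346e-12 1/s


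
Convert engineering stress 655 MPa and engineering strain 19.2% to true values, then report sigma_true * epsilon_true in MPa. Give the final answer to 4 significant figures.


sigma_true = sigma_eng * (1 + epsilon_eng)
sigma_true = 655 * (1 + 0.192) = 780.76 MPa
epsilon_true = ln(1 + epsilon_eng)
epsilon_true = ln(1 + 0.192) = 0.175633
sigma_true * epsilon_true = 780.76 * 0.175633 = 137.1 MPa


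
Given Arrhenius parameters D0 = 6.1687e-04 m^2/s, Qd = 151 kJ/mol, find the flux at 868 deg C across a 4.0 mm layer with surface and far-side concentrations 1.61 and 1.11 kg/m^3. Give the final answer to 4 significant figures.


Step 1: D = D0 * exp(-Qd/(R*T))
T = 868 + 273.15 = 1141.15 K
D = 6.1687e-04 * exp(-151e3 / (8.314 * 1141.15)) = 7.55297e-11 m^2/s
Step 2: J = D * (C1 - C2) / dx
J = 7.55297e-11 * (1.61 - 1.11) / 4e-03
J = 9.441e-09 kg/(m^2*s)


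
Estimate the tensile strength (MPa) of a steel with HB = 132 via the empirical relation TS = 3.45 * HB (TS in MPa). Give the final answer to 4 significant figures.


TS (MPa) = 3.45 * HB
TS = 3.45 * 132
TS = 455.4 MPa


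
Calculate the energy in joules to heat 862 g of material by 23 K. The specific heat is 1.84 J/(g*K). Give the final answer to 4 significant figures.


Q = m * cp * dT
Q = 862 * 1.84 * 23
Q = 36480 J


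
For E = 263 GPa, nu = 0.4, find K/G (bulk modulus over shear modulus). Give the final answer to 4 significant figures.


G = E / (2*(1+nu))
G = 263 / (2*(1+0.4)) = 93.9286 GPa
K = E / (3*(1-2*nu))
K = 263 / (3*(1-2*0.4)) = 438.333 GPa
K/G = 438.333 / 93.9286 = 4.667


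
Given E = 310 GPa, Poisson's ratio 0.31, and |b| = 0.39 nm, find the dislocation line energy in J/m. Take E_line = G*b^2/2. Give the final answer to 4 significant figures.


Step 1: G = E / (2*(1+nu))
G = 310 / (2*(1+0.31)) = 118.321 GPa = 1.18321e+11 Pa
Step 2: E_line = G*b^2/2
b = 0.39 nm = 3.9e-10 m
E_line = 0.5 * 1.18321e+11 * (3.9e-10)^2 = 8.998e-09 J/m


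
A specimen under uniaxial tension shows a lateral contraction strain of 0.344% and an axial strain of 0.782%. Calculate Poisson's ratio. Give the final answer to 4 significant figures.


nu = -epsilon_lat / epsilon_axial
Lateral strain is contraction (negative), so using magnitudes:
nu = 0.344 / 0.782
nu = 0.4399


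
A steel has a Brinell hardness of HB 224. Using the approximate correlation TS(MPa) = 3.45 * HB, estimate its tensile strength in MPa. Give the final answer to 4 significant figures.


TS (MPa) = 3.45 * HB
TS = 3.45 * 224
TS = 772.8 MPa


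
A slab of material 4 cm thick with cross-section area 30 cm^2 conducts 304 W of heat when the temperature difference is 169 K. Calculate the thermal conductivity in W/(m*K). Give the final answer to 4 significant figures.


k = Q*L / (A*dT)
L = 0.04 m, A = 3e-03 m^2
k = 304 * 0.04 / (3e-03 * 169)
k = 23.98 W/(m*K)


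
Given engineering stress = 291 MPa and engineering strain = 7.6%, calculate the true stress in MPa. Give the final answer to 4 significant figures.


sigma_true = sigma_eng * (1 + epsilon_eng)
sigma_true = 291 * (1 + 0.076)
sigma_true = 313.1 MPa


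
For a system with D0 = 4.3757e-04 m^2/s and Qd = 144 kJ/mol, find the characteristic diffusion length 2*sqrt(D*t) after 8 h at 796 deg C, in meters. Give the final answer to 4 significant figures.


Step 1: D = D0 * exp(-Qd/(R*T))
T = 1069.15 K
D = 4.3757e-04 * exp(-144e3 / (8.314 * 1069.15)) = 4.03177e-11 m^2/s
Step 2: L = 2*sqrt(D*t)
t = 8 h = 28800 s
L = 2*sqrt(4.03177e-11 * 28800) = 2.155e-03 m


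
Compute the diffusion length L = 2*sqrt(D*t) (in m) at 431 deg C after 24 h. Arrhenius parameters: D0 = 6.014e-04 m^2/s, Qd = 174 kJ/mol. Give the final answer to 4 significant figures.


Step 1: D = D0 * exp(-Qd/(R*T))
T = 704.15 K
D = 6.014e-04 * exp(-174e3 / (8.314 * 704.15)) = 7.43329e-17 m^2/s
Step 2: L = 2*sqrt(D*t)
t = 24 h = 86400 s
L = 2*sqrt(7.43329e-17 * 86400) = 5.068e-06 m


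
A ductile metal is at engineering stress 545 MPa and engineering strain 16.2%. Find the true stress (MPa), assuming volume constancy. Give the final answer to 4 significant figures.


sigma_true = sigma_eng * (1 + epsilon_eng)
sigma_true = 545 * (1 + 0.162)
sigma_true = 633.3 MPa


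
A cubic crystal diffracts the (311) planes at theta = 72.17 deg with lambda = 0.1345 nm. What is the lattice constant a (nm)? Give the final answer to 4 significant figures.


d = lambda / (2*sin(theta))
d = 0.1345 / (2*sin(72.17 deg))
d = 0.070643 nm
a = d * sqrt(h^2+k^2+l^2) = 0.070643 * sqrt(11)
a = 0.2343 nm


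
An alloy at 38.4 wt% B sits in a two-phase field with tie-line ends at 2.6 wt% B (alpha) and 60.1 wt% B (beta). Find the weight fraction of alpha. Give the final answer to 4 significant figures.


f_alpha = (C_beta - C0) / (C_beta - C_alpha)
f_alpha = (60.1 - 38.4) / (60.1 - 2.6)
f_alpha = 0.3774


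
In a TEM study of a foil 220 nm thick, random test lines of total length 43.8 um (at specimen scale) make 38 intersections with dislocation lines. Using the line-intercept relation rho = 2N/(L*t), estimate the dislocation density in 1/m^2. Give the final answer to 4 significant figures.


rho = 2N / (L * t)
L = 43.8 um = 4.38e-05 m, t = 220 nm = 2.2e-07 m
rho = 2 * 38 / (4.38e-05 * 2.2e-07)
rho = 7.887e+12 1/m^2


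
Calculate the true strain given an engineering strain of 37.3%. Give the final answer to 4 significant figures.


epsilon_true = ln(1 + epsilon_eng)
epsilon_true = ln(1 + 0.373)
epsilon_true = 0.317


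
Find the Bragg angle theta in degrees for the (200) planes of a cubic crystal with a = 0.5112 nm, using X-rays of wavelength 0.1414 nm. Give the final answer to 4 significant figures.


d = a / sqrt(h^2+k^2+l^2)
d = 0.5112 / sqrt(4) = 0.2556 nm
lambda = 2*d*sin(theta)  =>  sin(theta) = lambda / (2*d)
sin(theta) = 0.1414 / (2 * 0.2556) = 0.276604
theta = 16.06 deg


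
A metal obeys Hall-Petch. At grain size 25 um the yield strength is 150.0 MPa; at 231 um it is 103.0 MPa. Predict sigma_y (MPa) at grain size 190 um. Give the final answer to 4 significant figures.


sigma_y = sigma0 + k / sqrt(d)
1/sqrt(d1) = 1/sqrt(2.5e-05) = 200;  1/sqrt(d2) = 65.7952
k = (sigma1 - sigma2) / (1/sqrt(d1) - 1/sqrt(d2)) = (150.0 - 103.0) / (200 - 65.7952) = 0.350211 MPa*m^0.5
sigma0 = sigma1 - k/sqrt(d1) = 150.0 - 0.350211*200 = 79.9578 MPa
sigma_y(d3) = 79.9578 + 0.350211 / sqrt(1.9e-04) = 105.4 MPa


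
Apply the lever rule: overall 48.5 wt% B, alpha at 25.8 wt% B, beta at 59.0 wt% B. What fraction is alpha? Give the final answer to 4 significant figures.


f_alpha = (C_beta - C0) / (C_beta - C_alpha)
f_alpha = (59.0 - 48.5) / (59.0 - 25.8)
f_alpha = 0.3163


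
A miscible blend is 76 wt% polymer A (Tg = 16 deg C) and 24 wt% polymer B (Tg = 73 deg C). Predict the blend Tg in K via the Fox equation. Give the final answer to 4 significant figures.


1/Tg = w1/Tg1 + w2/Tg2 (in Kelvin)
Tg1 = 289.15 K, Tg2 = 346.15 K
1/Tg = 0.76/289.15 + 0.24/346.15
Tg = 301 K


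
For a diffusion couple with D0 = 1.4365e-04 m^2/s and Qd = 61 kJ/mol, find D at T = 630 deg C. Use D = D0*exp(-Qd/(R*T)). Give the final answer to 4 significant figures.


D = D0 * exp(-Qd / (R*T))
T = 903.15 K
D = 1.4365e-04 * exp(-61e3 / (8.314 * 903.15))
D = 4.258e-08 m^2/s


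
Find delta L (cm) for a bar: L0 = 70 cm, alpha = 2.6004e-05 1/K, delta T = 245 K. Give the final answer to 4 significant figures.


dL = L0 * alpha * dT
dL = 70 * 2.6004e-05 * 245
dL = 0.446 cm


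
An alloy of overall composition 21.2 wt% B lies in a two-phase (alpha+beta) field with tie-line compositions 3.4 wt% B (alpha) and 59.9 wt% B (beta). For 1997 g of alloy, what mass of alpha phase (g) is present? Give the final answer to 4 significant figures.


f_alpha = (C_beta - C0) / (C_beta - C_alpha)
f_alpha = (59.9 - 21.2) / (59.9 - 3.4) = 0.684956
m_alpha = f_alpha * m_total = 0.684956 * 1997 = 1368 g


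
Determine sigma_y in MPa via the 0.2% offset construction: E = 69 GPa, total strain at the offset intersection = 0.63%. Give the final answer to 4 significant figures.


Offset strain = 0.002
Elastic strain at yield = total_strain - offset = 6.3e-03 - 0.002 = 4.3e-03
sigma_y = E * elastic_strain = 69000 * 4.3e-03
sigma_y = 296.7 MPa


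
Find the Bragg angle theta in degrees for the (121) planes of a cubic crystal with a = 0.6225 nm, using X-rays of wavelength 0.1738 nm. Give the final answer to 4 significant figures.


d = a / sqrt(h^2+k^2+l^2)
d = 0.6225 / sqrt(6) = 0.254135 nm
lambda = 2*d*sin(theta)  =>  sin(theta) = lambda / (2*d)
sin(theta) = 0.1738 / (2 * 0.254135) = 0.341945
theta = 20 deg


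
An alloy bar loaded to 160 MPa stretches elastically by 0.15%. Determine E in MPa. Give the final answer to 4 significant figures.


E = sigma / epsilon
epsilon = 0.15% = 1.5e-03
E = 160 / 1.5e-03
E = 106700 MPa


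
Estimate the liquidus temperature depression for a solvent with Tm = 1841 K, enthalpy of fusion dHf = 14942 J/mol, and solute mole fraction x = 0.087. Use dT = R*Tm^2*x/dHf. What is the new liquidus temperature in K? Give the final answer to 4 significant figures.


dT = R*Tm^2*x / dHf
dT = 8.314 * 1841^2 * 0.087 / 14942
dT = 164.07 K
T_new = 1841 - 164.07 = 1677 K


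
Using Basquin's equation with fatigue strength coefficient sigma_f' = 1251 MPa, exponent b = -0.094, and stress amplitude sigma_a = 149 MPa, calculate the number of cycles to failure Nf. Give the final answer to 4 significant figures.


sigma_a = sigma_f' * (2*Nf)^b
2*Nf = (sigma_a / sigma_f')^(1/b)
2*Nf = (149 / 1251)^(1/-0.094)
2*Nf = 6.76929e+09
Nf = 3.385e+09 cycles


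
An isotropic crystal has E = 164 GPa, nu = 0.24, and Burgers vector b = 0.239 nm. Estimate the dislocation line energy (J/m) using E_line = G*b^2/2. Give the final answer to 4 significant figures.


Step 1: G = E / (2*(1+nu))
G = 164 / (2*(1+0.24)) = 66.129 GPa = 6.6129e+10 Pa
Step 2: E_line = G*b^2/2
b = 0.239 nm = 2.39e-10 m
E_line = 0.5 * 6.6129e+10 * (2.39e-10)^2 = 1.889e-09 J/m


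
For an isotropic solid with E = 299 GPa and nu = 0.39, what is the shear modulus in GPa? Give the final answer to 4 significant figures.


G = E / (2*(1+nu))
G = 299 / (2*(1+0.39))
G = 107.6 GPa


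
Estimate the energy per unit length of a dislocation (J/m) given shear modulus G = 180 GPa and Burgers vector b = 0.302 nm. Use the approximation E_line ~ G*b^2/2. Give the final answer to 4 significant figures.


E = G*b^2/2
b = 0.302 nm = 3.02e-10 m
G = 180 GPa = 1.8e+11 Pa
E = 0.5 * 1.8e+11 * (3.02e-10)^2
E = 8.208e-09 J/m


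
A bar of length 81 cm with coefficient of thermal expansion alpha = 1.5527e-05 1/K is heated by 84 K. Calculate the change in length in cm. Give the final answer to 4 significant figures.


dL = L0 * alpha * dT
dL = 81 * 1.5527e-05 * 84
dL = 0.1056 cm


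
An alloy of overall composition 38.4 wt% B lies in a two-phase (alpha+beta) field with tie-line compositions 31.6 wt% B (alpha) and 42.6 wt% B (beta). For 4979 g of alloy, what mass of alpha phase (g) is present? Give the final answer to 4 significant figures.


f_alpha = (C_beta - C0) / (C_beta - C_alpha)
f_alpha = (42.6 - 38.4) / (42.6 - 31.6) = 0.381818
m_alpha = f_alpha * m_total = 0.381818 * 4979 = 1901 g


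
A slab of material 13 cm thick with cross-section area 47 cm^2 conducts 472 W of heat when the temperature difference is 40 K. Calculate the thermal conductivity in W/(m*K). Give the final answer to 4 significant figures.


k = Q*L / (A*dT)
L = 0.13 m, A = 4.7e-03 m^2
k = 472 * 0.13 / (4.7e-03 * 40)
k = 326.4 W/(m*K)


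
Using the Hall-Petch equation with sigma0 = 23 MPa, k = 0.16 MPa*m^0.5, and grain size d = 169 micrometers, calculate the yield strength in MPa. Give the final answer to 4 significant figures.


sigma_y = sigma0 + k / sqrt(d)
d = 169 um = 1.69e-04 m
sigma_y = 23 + 0.16 / sqrt(1.69e-04)
sigma_y = 35.31 MPa


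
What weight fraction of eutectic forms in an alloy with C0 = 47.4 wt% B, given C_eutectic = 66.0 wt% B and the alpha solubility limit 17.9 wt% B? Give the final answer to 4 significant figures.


f_primary = (C_e - C0) / (C_e - C_alpha_max)
f_primary = (66.0 - 47.4) / (66.0 - 17.9)
f_primary = 0.386694
f_eutectic = 1 - 0.386694 = 0.6133


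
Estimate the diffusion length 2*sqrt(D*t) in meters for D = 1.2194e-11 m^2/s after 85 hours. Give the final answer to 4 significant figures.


t = 85 hr = 306000 s
Diffusion length = 2*sqrt(D*t)
= 2*sqrt(1.2194e-11 * 306000)
= 3.863e-03 m


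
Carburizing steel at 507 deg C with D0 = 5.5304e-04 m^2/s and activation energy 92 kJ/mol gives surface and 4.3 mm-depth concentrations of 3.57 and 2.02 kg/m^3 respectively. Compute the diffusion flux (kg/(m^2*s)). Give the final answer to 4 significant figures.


Step 1: D = D0 * exp(-Qd/(R*T))
T = 507 + 273.15 = 780.15 K
D = 5.5304e-04 * exp(-92e3 / (8.314 * 780.15)) = 3.82569e-10 m^2/s
Step 2: J = D * (C1 - C2) / dx
J = 3.82569e-10 * (3.57 - 2.02) / 4.3e-03
J = 1.379e-07 kg/(m^2*s)


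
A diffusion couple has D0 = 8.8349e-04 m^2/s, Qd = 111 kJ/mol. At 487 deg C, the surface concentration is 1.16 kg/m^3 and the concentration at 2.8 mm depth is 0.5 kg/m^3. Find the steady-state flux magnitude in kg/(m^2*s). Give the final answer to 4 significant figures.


Step 1: D = D0 * exp(-Qd/(R*T))
T = 487 + 273.15 = 760.15 K
D = 8.8349e-04 * exp(-111e3 / (8.314 * 760.15)) = 2.08173e-11 m^2/s
Step 2: J = D * (C1 - C2) / dx
J = 2.08173e-11 * (1.16 - 0.5) / 2.8e-03
J = 4.907e-09 kg/(m^2*s)


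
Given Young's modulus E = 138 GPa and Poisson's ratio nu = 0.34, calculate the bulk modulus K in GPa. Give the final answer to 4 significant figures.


K = E / (3*(1-2*nu))
K = 138 / (3*(1-2*0.34))
K = 143.8 GPa


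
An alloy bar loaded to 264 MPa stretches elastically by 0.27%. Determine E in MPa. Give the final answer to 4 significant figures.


E = sigma / epsilon
epsilon = 0.27% = 2.7e-03
E = 264 / 2.7e-03
E = 97780 MPa


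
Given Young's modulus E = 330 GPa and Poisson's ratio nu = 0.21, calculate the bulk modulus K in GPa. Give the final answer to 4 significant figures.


K = E / (3*(1-2*nu))
K = 330 / (3*(1-2*0.21))
K = 189.7 GPa


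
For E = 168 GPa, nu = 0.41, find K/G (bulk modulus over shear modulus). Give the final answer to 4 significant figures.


G = E / (2*(1+nu))
G = 168 / (2*(1+0.41)) = 59.5745 GPa
K = E / (3*(1-2*nu))
K = 168 / (3*(1-2*0.41)) = 311.111 GPa
K/G = 311.111 / 59.5745 = 5.222


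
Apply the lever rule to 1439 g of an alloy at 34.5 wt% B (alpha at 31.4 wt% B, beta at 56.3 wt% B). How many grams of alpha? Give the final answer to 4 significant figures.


f_alpha = (C_beta - C0) / (C_beta - C_alpha)
f_alpha = (56.3 - 34.5) / (56.3 - 31.4) = 0.875502
m_alpha = f_alpha * m_total = 0.875502 * 1439 = 1260 g


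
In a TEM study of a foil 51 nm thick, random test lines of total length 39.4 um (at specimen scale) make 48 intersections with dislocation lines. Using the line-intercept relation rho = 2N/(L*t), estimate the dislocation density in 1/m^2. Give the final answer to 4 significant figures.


rho = 2N / (L * t)
L = 39.4 um = 3.94e-05 m, t = 51 nm = 5.1e-08 m
rho = 2 * 48 / (3.94e-05 * 5.1e-08)
rho = 4.778e+13 1/m^2


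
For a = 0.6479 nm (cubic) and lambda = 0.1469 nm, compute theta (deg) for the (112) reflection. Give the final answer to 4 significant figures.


d = a / sqrt(h^2+k^2+l^2)
d = 0.6479 / sqrt(6) = 0.264504 nm
lambda = 2*d*sin(theta)  =>  sin(theta) = lambda / (2*d)
sin(theta) = 0.1469 / (2 * 0.264504) = 0.277689
theta = 16.12 deg


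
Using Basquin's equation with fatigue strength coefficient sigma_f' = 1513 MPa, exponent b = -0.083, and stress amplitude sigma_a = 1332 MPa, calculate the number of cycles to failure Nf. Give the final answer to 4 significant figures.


sigma_a = sigma_f' * (2*Nf)^b
2*Nf = (sigma_a / sigma_f')^(1/b)
2*Nf = (1332 / 1513)^(1/-0.083)
2*Nf = 4.64177
Nf = 2.321 cycles


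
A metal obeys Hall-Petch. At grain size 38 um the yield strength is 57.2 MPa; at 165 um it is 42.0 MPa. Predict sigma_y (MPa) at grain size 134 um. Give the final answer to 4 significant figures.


sigma_y = sigma0 + k / sqrt(d)
1/sqrt(d1) = 1/sqrt(3.8e-05) = 162.221;  1/sqrt(d2) = 77.8499
k = (sigma1 - sigma2) / (1/sqrt(d1) - 1/sqrt(d2)) = (57.2 - 42.0) / (162.221 - 77.8499) = 0.180156 MPa*m^0.5
sigma0 = sigma1 - k/sqrt(d1) = 57.2 - 0.180156*162.221 = 27.9749 MPa
sigma_y(d3) = 27.9749 + 0.180156 / sqrt(1.34e-04) = 43.54 MPa


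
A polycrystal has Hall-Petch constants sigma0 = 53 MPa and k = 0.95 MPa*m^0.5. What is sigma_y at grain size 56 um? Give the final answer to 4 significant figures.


sigma_y = sigma0 + k / sqrt(d)
d = 56 um = 5.6e-05 m
sigma_y = 53 + 0.95 / sqrt(5.6e-05)
sigma_y = 179.9 MPa


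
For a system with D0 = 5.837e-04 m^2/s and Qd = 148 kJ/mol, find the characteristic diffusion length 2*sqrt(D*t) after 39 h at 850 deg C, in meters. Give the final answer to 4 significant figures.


Step 1: D = D0 * exp(-Qd/(R*T))
T = 1123.15 K
D = 5.837e-04 * exp(-148e3 / (8.314 * 1123.15)) = 7.63599e-11 m^2/s
Step 2: L = 2*sqrt(D*t)
t = 39 h = 140400 s
L = 2*sqrt(7.63599e-11 * 140400) = 6.549e-03 m


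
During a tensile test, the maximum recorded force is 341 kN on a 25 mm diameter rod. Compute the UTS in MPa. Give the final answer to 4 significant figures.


A0 = pi*(d/2)^2 = pi*(25/2)^2 = 490.874 mm^2
UTS = F_max / A0 = 341*1000 / 490.874
UTS = 694.7 MPa


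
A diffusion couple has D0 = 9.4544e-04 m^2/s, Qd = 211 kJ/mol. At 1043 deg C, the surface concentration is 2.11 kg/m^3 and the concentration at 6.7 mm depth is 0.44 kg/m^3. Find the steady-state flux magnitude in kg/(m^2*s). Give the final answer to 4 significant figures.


Step 1: D = D0 * exp(-Qd/(R*T))
T = 1043 + 273.15 = 1316.15 K
D = 9.4544e-04 * exp(-211e3 / (8.314 * 1316.15)) = 3.99281e-12 m^2/s
Step 2: J = D * (C1 - C2) / dx
J = 3.99281e-12 * (2.11 - 0.44) / 6.7e-03
J = 9.952e-10 kg/(m^2*s)


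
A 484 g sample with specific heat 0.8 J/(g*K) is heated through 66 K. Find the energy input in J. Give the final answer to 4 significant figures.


Q = m * cp * dT
Q = 484 * 0.8 * 66
Q = 25560 J


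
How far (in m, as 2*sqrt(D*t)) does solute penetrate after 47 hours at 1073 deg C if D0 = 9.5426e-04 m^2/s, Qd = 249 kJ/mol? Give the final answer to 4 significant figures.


Step 1: D = D0 * exp(-Qd/(R*T))
T = 1346.15 K
D = 9.5426e-04 * exp(-249e3 / (8.314 * 1346.15)) = 2.0767e-13 m^2/s
Step 2: L = 2*sqrt(D*t)
t = 47 h = 169200 s
L = 2*sqrt(2.0767e-13 * 169200) = 3.749e-04 m


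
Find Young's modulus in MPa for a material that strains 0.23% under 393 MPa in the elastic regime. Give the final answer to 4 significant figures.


E = sigma / epsilon
epsilon = 0.23% = 2.3e-03
E = 393 / 2.3e-03
E = 170900 MPa


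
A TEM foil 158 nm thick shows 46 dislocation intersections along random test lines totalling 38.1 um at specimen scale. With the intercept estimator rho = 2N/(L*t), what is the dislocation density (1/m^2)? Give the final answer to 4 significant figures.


rho = 2N / (L * t)
L = 38.1 um = 3.81e-05 m, t = 158 nm = 1.58e-07 m
rho = 2 * 46 / (3.81e-05 * 1.58e-07)
rho = 1.528e+13 1/m^2


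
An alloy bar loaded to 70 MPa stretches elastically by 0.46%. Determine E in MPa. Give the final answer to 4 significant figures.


E = sigma / epsilon
epsilon = 0.46% = 4.6e-03
E = 70 / 4.6e-03
E = 15220 MPa


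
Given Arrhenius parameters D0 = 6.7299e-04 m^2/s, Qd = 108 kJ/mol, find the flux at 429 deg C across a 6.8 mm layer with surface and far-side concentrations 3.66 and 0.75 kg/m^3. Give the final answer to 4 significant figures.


Step 1: D = D0 * exp(-Qd/(R*T))
T = 429 + 273.15 = 702.15 K
D = 6.7299e-04 * exp(-108e3 / (8.314 * 702.15)) = 6.21351e-12 m^2/s
Step 2: J = D * (C1 - C2) / dx
J = 6.21351e-12 * (3.66 - 0.75) / 6.8e-03
J = 2.659e-09 kg/(m^2*s)


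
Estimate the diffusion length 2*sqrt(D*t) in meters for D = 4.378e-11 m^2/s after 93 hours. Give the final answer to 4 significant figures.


t = 93 hr = 334800 s
Diffusion length = 2*sqrt(D*t)
= 2*sqrt(4.378e-11 * 334800)
= 7.657e-03 m


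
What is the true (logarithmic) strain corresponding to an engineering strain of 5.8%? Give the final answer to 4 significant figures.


epsilon_true = ln(1 + epsilon_eng)
epsilon_true = ln(1 + 0.058)
epsilon_true = 0.05638


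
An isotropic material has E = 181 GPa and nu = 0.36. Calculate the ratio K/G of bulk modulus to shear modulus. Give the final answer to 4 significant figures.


G = E / (2*(1+nu))
G = 181 / (2*(1+0.36)) = 66.5441 GPa
K = E / (3*(1-2*nu))
K = 181 / (3*(1-2*0.36)) = 215.476 GPa
K/G = 215.476 / 66.5441 = 3.238


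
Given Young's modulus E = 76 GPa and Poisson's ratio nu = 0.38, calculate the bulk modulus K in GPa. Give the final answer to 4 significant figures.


K = E / (3*(1-2*nu))
K = 76 / (3*(1-2*0.38))
K = 105.6 GPa


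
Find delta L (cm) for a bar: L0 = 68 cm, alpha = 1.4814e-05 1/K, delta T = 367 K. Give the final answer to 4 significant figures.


dL = L0 * alpha * dT
dL = 68 * 1.4814e-05 * 367
dL = 0.3697 cm


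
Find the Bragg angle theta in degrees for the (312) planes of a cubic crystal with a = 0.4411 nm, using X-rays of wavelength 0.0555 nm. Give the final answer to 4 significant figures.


d = a / sqrt(h^2+k^2+l^2)
d = 0.4411 / sqrt(14) = 0.117889 nm
lambda = 2*d*sin(theta)  =>  sin(theta) = lambda / (2*d)
sin(theta) = 0.0555 / (2 * 0.117889) = 0.235391
theta = 13.61 deg


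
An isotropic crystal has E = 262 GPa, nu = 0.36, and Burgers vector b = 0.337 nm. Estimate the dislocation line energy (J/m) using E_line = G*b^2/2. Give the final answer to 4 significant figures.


Step 1: G = E / (2*(1+nu))
G = 262 / (2*(1+0.36)) = 96.3235 GPa = 9.63235e+10 Pa
Step 2: E_line = G*b^2/2
b = 0.337 nm = 3.37e-10 m
E_line = 0.5 * 9.63235e+10 * (3.37e-10)^2 = 5.47e-09 J/m


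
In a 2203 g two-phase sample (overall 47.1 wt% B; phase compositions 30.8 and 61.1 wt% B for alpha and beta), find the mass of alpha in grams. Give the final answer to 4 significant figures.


f_alpha = (C_beta - C0) / (C_beta - C_alpha)
f_alpha = (61.1 - 47.1) / (61.1 - 30.8) = 0.462046
m_alpha = f_alpha * m_total = 0.462046 * 2203 = 1018 g


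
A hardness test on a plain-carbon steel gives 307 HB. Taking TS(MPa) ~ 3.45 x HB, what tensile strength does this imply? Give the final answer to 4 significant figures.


TS (MPa) = 3.45 * HB
TS = 3.45 * 307
TS = 1059 MPa


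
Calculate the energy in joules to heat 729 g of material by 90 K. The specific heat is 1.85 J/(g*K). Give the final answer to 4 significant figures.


Q = m * cp * dT
Q = 729 * 1.85 * 90
Q = 121400 J


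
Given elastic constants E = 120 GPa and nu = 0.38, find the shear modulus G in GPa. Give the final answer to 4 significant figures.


G = E / (2*(1+nu))
G = 120 / (2*(1+0.38))
G = 43.48 GPa


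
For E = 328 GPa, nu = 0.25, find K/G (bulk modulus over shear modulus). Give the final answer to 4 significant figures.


G = E / (2*(1+nu))
G = 328 / (2*(1+0.25)) = 131.2 GPa
K = E / (3*(1-2*nu))
K = 328 / (3*(1-2*0.25)) = 218.667 GPa
K/G = 218.667 / 131.2 = 1.667


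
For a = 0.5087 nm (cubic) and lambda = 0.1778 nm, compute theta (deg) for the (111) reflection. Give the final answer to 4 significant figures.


d = a / sqrt(h^2+k^2+l^2)
d = 0.5087 / sqrt(3) = 0.293698 nm
lambda = 2*d*sin(theta)  =>  sin(theta) = lambda / (2*d)
sin(theta) = 0.1778 / (2 * 0.293698) = 0.302692
theta = 17.62 deg


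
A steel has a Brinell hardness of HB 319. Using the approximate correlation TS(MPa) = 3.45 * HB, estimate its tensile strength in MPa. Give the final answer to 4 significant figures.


TS (MPa) = 3.45 * HB
TS = 3.45 * 319
TS = 1101 MPa


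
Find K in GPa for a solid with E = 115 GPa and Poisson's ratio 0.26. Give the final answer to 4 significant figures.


K = E / (3*(1-2*nu))
K = 115 / (3*(1-2*0.26))
K = 79.86 GPa


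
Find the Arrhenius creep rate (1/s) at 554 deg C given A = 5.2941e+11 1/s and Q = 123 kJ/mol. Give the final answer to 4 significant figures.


rate = A * exp(-Q / (R*T))
T = 554 + 273.15 = 827.15 K
rate = 5.2941e+11 * exp(-123e3 / (8.314 * 827.15))
rate = 9037 1/s


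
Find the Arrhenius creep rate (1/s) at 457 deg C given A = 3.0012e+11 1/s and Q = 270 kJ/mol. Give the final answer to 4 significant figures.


rate = A * exp(-Q / (R*T))
T = 457 + 273.15 = 730.15 K
rate = 3.0012e+11 * exp(-270e3 / (8.314 * 730.15))
rate = 1.448e-08 1/s


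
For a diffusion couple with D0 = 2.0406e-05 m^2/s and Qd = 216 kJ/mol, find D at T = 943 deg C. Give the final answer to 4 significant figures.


D = D0 * exp(-Qd / (R*T))
T = 1216.15 K
D = 2.0406e-05 * exp(-216e3 / (8.314 * 1216.15))
D = 1.077e-14 m^2/s


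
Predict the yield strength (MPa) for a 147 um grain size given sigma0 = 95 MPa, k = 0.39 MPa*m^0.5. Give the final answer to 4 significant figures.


sigma_y = sigma0 + k / sqrt(d)
d = 147 um = 1.47e-04 m
sigma_y = 95 + 0.39 / sqrt(1.47e-04)
sigma_y = 127.2 MPa


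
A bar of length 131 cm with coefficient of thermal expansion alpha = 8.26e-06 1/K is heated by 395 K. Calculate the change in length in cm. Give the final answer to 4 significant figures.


dL = L0 * alpha * dT
dL = 131 * 8.26e-06 * 395
dL = 0.4274 cm


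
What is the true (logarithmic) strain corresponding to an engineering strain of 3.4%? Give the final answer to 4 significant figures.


epsilon_true = ln(1 + epsilon_eng)
epsilon_true = ln(1 + 0.034)
epsilon_true = 0.03343


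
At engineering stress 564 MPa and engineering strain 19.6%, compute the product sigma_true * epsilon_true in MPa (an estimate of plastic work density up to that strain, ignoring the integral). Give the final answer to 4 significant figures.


sigma_true = sigma_eng * (1 + epsilon_eng)
sigma_true = 564 * (1 + 0.196) = 674.544 MPa
epsilon_true = ln(1 + epsilon_eng)
epsilon_true = ln(1 + 0.196) = 0.178983
sigma_true * epsilon_true = 674.544 * 0.178983 = 120.7 MPa


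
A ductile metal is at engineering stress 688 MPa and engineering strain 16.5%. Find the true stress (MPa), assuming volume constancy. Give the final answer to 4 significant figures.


sigma_true = sigma_eng * (1 + epsilon_eng)
sigma_true = 688 * (1 + 0.165)
sigma_true = 801.5 MPa


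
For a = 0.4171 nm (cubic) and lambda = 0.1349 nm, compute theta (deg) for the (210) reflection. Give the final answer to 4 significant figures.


d = a / sqrt(h^2+k^2+l^2)
d = 0.4171 / sqrt(5) = 0.186533 nm
lambda = 2*d*sin(theta)  =>  sin(theta) = lambda / (2*d)
sin(theta) = 0.1349 / (2 * 0.186533) = 0.361599
theta = 21.2 deg


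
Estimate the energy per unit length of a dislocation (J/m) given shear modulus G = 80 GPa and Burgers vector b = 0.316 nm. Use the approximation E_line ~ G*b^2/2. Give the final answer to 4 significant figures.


E = G*b^2/2
b = 0.316 nm = 3.16e-10 m
G = 80 GPa = 8e+10 Pa
E = 0.5 * 8e+10 * (3.16e-10)^2
E = 3.994e-09 J/m


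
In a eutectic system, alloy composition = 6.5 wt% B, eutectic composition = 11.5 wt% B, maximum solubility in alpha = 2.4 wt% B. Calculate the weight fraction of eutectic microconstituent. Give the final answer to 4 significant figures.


f_primary = (C_e - C0) / (C_e - C_alpha_max)
f_primary = (11.5 - 6.5) / (11.5 - 2.4)
f_primary = 0.549451
f_eutectic = 1 - 0.549451 = 0.4505


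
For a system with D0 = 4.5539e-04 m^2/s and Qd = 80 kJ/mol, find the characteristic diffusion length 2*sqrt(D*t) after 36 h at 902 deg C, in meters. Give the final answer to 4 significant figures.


Step 1: D = D0 * exp(-Qd/(R*T))
T = 1175.15 K
D = 4.5539e-04 * exp(-80e3 / (8.314 * 1175.15)) = 1.26563e-07 m^2/s
Step 2: L = 2*sqrt(D*t)
t = 36 h = 129600 s
L = 2*sqrt(1.26563e-07 * 129600) = 0.2561 m


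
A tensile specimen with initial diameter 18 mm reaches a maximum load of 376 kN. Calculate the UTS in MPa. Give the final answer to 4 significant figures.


A0 = pi*(d/2)^2 = pi*(18/2)^2 = 254.469 mm^2
UTS = F_max / A0 = 376*1000 / 254.469
UTS = 1478 MPa


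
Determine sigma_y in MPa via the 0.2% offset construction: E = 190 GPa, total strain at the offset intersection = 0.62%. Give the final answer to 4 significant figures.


Offset strain = 0.002
Elastic strain at yield = total_strain - offset = 6.2e-03 - 0.002 = 4.2e-03
sigma_y = E * elastic_strain = 190000 * 4.2e-03
sigma_y = 798 MPa


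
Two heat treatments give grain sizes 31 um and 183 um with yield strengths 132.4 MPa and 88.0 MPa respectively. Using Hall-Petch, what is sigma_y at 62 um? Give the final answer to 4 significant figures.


sigma_y = sigma0 + k / sqrt(d)
1/sqrt(d1) = 1/sqrt(3.1e-05) = 179.605;  1/sqrt(d2) = 73.9221
k = (sigma1 - sigma2) / (1/sqrt(d1) - 1/sqrt(d2)) = (132.4 - 88.0) / (179.605 - 73.9221) = 0.420124 MPa*m^0.5
sigma0 = sigma1 - k/sqrt(d1) = 132.4 - 0.420124*179.605 = 56.9436 MPa
sigma_y(d3) = 56.9436 + 0.420124 / sqrt(6.2e-05) = 110.3 MPa


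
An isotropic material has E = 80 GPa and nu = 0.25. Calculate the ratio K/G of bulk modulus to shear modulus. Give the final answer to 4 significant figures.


G = E / (2*(1+nu))
G = 80 / (2*(1+0.25)) = 32 GPa
K = E / (3*(1-2*nu))
K = 80 / (3*(1-2*0.25)) = 53.3333 GPa
K/G = 53.3333 / 32 = 1.667


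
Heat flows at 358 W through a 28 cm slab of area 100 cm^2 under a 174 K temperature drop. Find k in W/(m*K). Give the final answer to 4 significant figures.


k = Q*L / (A*dT)
L = 0.28 m, A = 0.01 m^2
k = 358 * 0.28 / (0.01 * 174)
k = 57.61 W/(m*K)


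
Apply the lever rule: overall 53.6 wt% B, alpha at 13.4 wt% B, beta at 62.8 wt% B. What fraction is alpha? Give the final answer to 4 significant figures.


f_alpha = (C_beta - C0) / (C_beta - C_alpha)
f_alpha = (62.8 - 53.6) / (62.8 - 13.4)
f_alpha = 0.1862


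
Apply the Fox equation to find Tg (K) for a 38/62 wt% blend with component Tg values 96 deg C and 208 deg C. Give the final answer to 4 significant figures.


1/Tg = w1/Tg1 + w2/Tg2 (in Kelvin)
Tg1 = 369.15 K, Tg2 = 481.15 K
1/Tg = 0.38/369.15 + 0.62/481.15
Tg = 431.4 K


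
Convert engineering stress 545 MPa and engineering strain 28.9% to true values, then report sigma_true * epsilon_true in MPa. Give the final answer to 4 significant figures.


sigma_true = sigma_eng * (1 + epsilon_eng)
sigma_true = 545 * (1 + 0.289) = 702.505 MPa
epsilon_true = ln(1 + epsilon_eng)
epsilon_true = ln(1 + 0.289) = 0.253867
sigma_true * epsilon_true = 702.505 * 0.253867 = 178.3 MPa


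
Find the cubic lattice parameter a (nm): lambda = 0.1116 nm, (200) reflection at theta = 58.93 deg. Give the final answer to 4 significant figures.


d = lambda / (2*sin(theta))
d = 0.1116 / (2*sin(58.93 deg))
d = 0.065146 nm
a = d * sqrt(h^2+k^2+l^2) = 0.065146 * sqrt(4)
a = 0.1303 nm


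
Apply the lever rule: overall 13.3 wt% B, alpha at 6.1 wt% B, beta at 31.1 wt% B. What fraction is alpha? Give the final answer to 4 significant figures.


f_alpha = (C_beta - C0) / (C_beta - C_alpha)
f_alpha = (31.1 - 13.3) / (31.1 - 6.1)
f_alpha = 0.712
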